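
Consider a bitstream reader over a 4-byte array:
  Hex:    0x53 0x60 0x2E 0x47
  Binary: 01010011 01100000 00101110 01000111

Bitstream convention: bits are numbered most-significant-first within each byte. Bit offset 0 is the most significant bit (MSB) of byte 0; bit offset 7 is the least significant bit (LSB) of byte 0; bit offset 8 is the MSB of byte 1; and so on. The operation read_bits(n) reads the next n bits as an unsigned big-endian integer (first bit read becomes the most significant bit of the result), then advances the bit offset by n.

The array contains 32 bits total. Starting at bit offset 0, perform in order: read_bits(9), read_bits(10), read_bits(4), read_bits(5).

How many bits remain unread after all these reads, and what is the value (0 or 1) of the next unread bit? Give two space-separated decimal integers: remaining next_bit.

Read 1: bits[0:9] width=9 -> value=166 (bin 010100110); offset now 9 = byte 1 bit 1; 23 bits remain
Read 2: bits[9:19] width=10 -> value=769 (bin 1100000001); offset now 19 = byte 2 bit 3; 13 bits remain
Read 3: bits[19:23] width=4 -> value=7 (bin 0111); offset now 23 = byte 2 bit 7; 9 bits remain
Read 4: bits[23:28] width=5 -> value=4 (bin 00100); offset now 28 = byte 3 bit 4; 4 bits remain

Answer: 4 0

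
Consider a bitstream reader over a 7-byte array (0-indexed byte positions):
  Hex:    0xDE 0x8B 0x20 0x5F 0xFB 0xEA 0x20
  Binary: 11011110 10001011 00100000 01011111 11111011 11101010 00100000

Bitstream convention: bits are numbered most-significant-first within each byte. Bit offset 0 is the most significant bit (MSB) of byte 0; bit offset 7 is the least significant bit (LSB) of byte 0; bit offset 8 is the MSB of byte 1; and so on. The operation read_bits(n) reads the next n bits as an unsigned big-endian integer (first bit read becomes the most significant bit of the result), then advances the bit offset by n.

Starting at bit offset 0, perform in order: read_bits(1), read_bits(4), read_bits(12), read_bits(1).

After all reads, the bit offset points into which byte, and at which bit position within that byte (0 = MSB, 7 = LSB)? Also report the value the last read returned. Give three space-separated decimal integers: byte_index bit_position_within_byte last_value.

Answer: 2 2 0

Derivation:
Read 1: bits[0:1] width=1 -> value=1 (bin 1); offset now 1 = byte 0 bit 1; 55 bits remain
Read 2: bits[1:5] width=4 -> value=11 (bin 1011); offset now 5 = byte 0 bit 5; 51 bits remain
Read 3: bits[5:17] width=12 -> value=3350 (bin 110100010110); offset now 17 = byte 2 bit 1; 39 bits remain
Read 4: bits[17:18] width=1 -> value=0 (bin 0); offset now 18 = byte 2 bit 2; 38 bits remain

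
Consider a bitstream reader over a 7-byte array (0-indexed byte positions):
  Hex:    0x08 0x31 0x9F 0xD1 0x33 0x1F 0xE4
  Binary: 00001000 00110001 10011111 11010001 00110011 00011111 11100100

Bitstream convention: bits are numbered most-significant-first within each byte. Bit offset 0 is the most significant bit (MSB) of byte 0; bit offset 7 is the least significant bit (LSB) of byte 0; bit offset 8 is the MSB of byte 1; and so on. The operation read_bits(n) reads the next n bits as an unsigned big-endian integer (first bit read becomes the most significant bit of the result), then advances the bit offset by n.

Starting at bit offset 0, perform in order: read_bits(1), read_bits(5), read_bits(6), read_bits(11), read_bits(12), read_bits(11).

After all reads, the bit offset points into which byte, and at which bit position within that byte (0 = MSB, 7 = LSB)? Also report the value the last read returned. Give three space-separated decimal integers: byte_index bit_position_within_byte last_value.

Answer: 5 6 1223

Derivation:
Read 1: bits[0:1] width=1 -> value=0 (bin 0); offset now 1 = byte 0 bit 1; 55 bits remain
Read 2: bits[1:6] width=5 -> value=2 (bin 00010); offset now 6 = byte 0 bit 6; 50 bits remain
Read 3: bits[6:12] width=6 -> value=3 (bin 000011); offset now 12 = byte 1 bit 4; 44 bits remain
Read 4: bits[12:23] width=11 -> value=207 (bin 00011001111); offset now 23 = byte 2 bit 7; 33 bits remain
Read 5: bits[23:35] width=12 -> value=3721 (bin 111010001001); offset now 35 = byte 4 bit 3; 21 bits remain
Read 6: bits[35:46] width=11 -> value=1223 (bin 10011000111); offset now 46 = byte 5 bit 6; 10 bits remain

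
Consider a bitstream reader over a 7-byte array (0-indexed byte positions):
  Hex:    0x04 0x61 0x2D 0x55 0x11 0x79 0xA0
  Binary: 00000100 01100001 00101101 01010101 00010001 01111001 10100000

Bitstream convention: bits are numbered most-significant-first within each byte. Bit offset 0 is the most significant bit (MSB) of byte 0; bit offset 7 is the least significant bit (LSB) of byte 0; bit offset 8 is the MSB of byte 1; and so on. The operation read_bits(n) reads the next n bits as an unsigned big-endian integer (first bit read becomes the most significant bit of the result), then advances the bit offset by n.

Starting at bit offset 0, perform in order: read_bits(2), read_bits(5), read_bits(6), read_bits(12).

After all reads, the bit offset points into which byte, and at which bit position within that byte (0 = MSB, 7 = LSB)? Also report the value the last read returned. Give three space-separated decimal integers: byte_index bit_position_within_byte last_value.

Read 1: bits[0:2] width=2 -> value=0 (bin 00); offset now 2 = byte 0 bit 2; 54 bits remain
Read 2: bits[2:7] width=5 -> value=2 (bin 00010); offset now 7 = byte 0 bit 7; 49 bits remain
Read 3: bits[7:13] width=6 -> value=12 (bin 001100); offset now 13 = byte 1 bit 5; 43 bits remain
Read 4: bits[13:25] width=12 -> value=602 (bin 001001011010); offset now 25 = byte 3 bit 1; 31 bits remain

Answer: 3 1 602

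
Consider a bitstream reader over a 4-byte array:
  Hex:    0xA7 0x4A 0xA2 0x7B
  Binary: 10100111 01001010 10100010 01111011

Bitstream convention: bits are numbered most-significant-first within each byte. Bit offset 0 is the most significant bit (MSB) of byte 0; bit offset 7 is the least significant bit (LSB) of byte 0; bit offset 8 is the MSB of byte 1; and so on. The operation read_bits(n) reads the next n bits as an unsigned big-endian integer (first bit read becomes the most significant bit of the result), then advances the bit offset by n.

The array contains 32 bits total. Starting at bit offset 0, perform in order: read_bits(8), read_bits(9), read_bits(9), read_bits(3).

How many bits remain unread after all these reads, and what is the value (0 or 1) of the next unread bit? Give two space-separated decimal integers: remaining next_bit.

Answer: 3 0

Derivation:
Read 1: bits[0:8] width=8 -> value=167 (bin 10100111); offset now 8 = byte 1 bit 0; 24 bits remain
Read 2: bits[8:17] width=9 -> value=149 (bin 010010101); offset now 17 = byte 2 bit 1; 15 bits remain
Read 3: bits[17:26] width=9 -> value=137 (bin 010001001); offset now 26 = byte 3 bit 2; 6 bits remain
Read 4: bits[26:29] width=3 -> value=7 (bin 111); offset now 29 = byte 3 bit 5; 3 bits remain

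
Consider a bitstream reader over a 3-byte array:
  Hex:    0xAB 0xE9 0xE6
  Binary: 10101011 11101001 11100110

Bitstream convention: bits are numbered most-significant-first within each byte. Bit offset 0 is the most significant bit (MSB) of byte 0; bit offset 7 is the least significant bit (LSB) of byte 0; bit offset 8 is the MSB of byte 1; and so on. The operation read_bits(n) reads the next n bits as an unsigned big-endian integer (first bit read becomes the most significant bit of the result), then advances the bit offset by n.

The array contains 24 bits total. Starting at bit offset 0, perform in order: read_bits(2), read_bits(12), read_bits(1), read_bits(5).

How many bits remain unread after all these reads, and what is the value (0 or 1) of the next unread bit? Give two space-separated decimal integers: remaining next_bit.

Read 1: bits[0:2] width=2 -> value=2 (bin 10); offset now 2 = byte 0 bit 2; 22 bits remain
Read 2: bits[2:14] width=12 -> value=2810 (bin 101011111010); offset now 14 = byte 1 bit 6; 10 bits remain
Read 3: bits[14:15] width=1 -> value=0 (bin 0); offset now 15 = byte 1 bit 7; 9 bits remain
Read 4: bits[15:20] width=5 -> value=30 (bin 11110); offset now 20 = byte 2 bit 4; 4 bits remain

Answer: 4 0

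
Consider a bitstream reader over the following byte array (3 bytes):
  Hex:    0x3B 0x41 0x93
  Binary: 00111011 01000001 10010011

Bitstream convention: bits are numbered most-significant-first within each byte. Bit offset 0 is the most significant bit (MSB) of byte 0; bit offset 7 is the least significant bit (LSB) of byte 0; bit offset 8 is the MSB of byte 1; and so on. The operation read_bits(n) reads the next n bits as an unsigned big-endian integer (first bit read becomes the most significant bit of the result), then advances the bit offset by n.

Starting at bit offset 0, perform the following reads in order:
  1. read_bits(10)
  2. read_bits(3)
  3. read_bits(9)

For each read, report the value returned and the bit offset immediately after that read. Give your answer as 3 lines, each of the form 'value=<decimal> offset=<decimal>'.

Answer: value=237 offset=10
value=0 offset=13
value=100 offset=22

Derivation:
Read 1: bits[0:10] width=10 -> value=237 (bin 0011101101); offset now 10 = byte 1 bit 2; 14 bits remain
Read 2: bits[10:13] width=3 -> value=0 (bin 000); offset now 13 = byte 1 bit 5; 11 bits remain
Read 3: bits[13:22] width=9 -> value=100 (bin 001100100); offset now 22 = byte 2 bit 6; 2 bits remain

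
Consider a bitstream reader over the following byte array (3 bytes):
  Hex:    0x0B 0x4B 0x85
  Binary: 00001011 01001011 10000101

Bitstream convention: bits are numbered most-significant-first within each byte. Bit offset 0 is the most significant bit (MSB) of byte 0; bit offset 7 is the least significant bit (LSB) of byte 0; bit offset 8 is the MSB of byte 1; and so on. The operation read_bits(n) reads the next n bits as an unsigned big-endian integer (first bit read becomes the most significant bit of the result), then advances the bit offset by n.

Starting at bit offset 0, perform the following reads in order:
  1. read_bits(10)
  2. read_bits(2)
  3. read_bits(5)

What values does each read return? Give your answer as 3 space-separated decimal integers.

Answer: 45 0 23

Derivation:
Read 1: bits[0:10] width=10 -> value=45 (bin 0000101101); offset now 10 = byte 1 bit 2; 14 bits remain
Read 2: bits[10:12] width=2 -> value=0 (bin 00); offset now 12 = byte 1 bit 4; 12 bits remain
Read 3: bits[12:17] width=5 -> value=23 (bin 10111); offset now 17 = byte 2 bit 1; 7 bits remain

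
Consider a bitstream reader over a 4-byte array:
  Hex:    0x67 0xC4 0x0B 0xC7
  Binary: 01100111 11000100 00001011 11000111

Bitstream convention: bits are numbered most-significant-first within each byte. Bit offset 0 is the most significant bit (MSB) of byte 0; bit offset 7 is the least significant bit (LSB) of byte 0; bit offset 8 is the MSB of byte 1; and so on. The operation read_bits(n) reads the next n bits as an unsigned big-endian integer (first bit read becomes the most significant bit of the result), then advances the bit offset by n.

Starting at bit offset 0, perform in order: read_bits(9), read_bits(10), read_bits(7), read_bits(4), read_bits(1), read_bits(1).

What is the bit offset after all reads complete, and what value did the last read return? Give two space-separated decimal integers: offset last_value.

Answer: 32 1

Derivation:
Read 1: bits[0:9] width=9 -> value=207 (bin 011001111); offset now 9 = byte 1 bit 1; 23 bits remain
Read 2: bits[9:19] width=10 -> value=544 (bin 1000100000); offset now 19 = byte 2 bit 3; 13 bits remain
Read 3: bits[19:26] width=7 -> value=47 (bin 0101111); offset now 26 = byte 3 bit 2; 6 bits remain
Read 4: bits[26:30] width=4 -> value=1 (bin 0001); offset now 30 = byte 3 bit 6; 2 bits remain
Read 5: bits[30:31] width=1 -> value=1 (bin 1); offset now 31 = byte 3 bit 7; 1 bits remain
Read 6: bits[31:32] width=1 -> value=1 (bin 1); offset now 32 = byte 4 bit 0; 0 bits remain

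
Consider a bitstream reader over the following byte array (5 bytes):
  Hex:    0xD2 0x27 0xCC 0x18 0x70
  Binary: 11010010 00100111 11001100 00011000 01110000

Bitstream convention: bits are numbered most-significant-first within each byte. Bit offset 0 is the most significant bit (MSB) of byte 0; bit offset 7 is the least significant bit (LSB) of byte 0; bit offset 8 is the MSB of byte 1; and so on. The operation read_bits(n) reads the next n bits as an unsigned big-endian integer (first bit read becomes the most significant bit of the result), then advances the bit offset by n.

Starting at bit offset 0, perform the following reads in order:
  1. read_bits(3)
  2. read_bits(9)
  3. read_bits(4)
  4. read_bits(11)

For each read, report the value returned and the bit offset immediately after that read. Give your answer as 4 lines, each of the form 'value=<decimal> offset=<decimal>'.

Read 1: bits[0:3] width=3 -> value=6 (bin 110); offset now 3 = byte 0 bit 3; 37 bits remain
Read 2: bits[3:12] width=9 -> value=290 (bin 100100010); offset now 12 = byte 1 bit 4; 28 bits remain
Read 3: bits[12:16] width=4 -> value=7 (bin 0111); offset now 16 = byte 2 bit 0; 24 bits remain
Read 4: bits[16:27] width=11 -> value=1632 (bin 11001100000); offset now 27 = byte 3 bit 3; 13 bits remain

Answer: value=6 offset=3
value=290 offset=12
value=7 offset=16
value=1632 offset=27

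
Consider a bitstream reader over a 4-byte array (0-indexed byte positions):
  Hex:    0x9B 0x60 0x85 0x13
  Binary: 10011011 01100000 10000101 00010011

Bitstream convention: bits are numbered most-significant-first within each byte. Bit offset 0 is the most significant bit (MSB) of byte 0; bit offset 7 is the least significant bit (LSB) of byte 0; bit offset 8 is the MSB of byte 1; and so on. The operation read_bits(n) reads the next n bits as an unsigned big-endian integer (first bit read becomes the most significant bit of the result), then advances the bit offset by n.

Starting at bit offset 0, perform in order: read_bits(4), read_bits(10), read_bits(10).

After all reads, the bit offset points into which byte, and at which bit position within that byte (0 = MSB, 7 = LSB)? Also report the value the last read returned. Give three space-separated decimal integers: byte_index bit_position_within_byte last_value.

Answer: 3 0 133

Derivation:
Read 1: bits[0:4] width=4 -> value=9 (bin 1001); offset now 4 = byte 0 bit 4; 28 bits remain
Read 2: bits[4:14] width=10 -> value=728 (bin 1011011000); offset now 14 = byte 1 bit 6; 18 bits remain
Read 3: bits[14:24] width=10 -> value=133 (bin 0010000101); offset now 24 = byte 3 bit 0; 8 bits remain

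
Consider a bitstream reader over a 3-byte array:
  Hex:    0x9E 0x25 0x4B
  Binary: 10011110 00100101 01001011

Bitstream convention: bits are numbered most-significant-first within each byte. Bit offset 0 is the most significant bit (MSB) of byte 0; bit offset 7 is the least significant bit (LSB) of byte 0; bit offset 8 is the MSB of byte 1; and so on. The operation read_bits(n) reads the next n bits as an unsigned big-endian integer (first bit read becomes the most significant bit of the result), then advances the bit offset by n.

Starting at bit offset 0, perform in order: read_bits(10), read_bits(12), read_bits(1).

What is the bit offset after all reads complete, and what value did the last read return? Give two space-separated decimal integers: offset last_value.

Read 1: bits[0:10] width=10 -> value=632 (bin 1001111000); offset now 10 = byte 1 bit 2; 14 bits remain
Read 2: bits[10:22] width=12 -> value=2386 (bin 100101010010); offset now 22 = byte 2 bit 6; 2 bits remain
Read 3: bits[22:23] width=1 -> value=1 (bin 1); offset now 23 = byte 2 bit 7; 1 bits remain

Answer: 23 1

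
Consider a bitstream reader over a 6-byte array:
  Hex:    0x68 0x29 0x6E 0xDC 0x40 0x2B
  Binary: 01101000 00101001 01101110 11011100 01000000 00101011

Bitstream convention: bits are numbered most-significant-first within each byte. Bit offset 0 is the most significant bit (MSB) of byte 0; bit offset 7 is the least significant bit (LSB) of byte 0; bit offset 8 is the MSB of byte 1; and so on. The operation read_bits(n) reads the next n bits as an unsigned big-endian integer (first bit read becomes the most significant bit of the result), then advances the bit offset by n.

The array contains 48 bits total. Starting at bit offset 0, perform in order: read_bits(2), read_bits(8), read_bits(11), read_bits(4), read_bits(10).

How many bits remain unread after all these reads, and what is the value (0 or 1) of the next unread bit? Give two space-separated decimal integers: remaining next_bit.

Answer: 13 0

Derivation:
Read 1: bits[0:2] width=2 -> value=1 (bin 01); offset now 2 = byte 0 bit 2; 46 bits remain
Read 2: bits[2:10] width=8 -> value=160 (bin 10100000); offset now 10 = byte 1 bit 2; 38 bits remain
Read 3: bits[10:21] width=11 -> value=1325 (bin 10100101101); offset now 21 = byte 2 bit 5; 27 bits remain
Read 4: bits[21:25] width=4 -> value=13 (bin 1101); offset now 25 = byte 3 bit 1; 23 bits remain
Read 5: bits[25:35] width=10 -> value=738 (bin 1011100010); offset now 35 = byte 4 bit 3; 13 bits remain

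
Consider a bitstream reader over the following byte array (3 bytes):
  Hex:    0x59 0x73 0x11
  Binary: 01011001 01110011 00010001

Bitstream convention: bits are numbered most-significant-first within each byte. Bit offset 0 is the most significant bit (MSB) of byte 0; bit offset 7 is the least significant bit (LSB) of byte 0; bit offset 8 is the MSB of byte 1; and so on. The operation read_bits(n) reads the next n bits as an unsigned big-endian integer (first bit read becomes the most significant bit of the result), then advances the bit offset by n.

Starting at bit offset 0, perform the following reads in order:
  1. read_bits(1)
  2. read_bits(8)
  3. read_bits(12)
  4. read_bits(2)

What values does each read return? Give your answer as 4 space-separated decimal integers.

Answer: 0 178 3682 0

Derivation:
Read 1: bits[0:1] width=1 -> value=0 (bin 0); offset now 1 = byte 0 bit 1; 23 bits remain
Read 2: bits[1:9] width=8 -> value=178 (bin 10110010); offset now 9 = byte 1 bit 1; 15 bits remain
Read 3: bits[9:21] width=12 -> value=3682 (bin 111001100010); offset now 21 = byte 2 bit 5; 3 bits remain
Read 4: bits[21:23] width=2 -> value=0 (bin 00); offset now 23 = byte 2 bit 7; 1 bits remain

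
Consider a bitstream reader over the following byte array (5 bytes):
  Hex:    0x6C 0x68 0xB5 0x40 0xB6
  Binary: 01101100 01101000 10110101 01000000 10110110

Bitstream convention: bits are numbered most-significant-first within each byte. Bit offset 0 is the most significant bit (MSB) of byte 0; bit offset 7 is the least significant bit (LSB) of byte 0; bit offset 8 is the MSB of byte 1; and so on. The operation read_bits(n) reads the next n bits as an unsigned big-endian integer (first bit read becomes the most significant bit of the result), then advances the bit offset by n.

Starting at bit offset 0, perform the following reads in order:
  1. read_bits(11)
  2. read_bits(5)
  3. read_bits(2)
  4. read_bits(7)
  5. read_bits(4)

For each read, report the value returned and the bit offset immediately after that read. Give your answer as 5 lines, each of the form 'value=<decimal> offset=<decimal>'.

Read 1: bits[0:11] width=11 -> value=867 (bin 01101100011); offset now 11 = byte 1 bit 3; 29 bits remain
Read 2: bits[11:16] width=5 -> value=8 (bin 01000); offset now 16 = byte 2 bit 0; 24 bits remain
Read 3: bits[16:18] width=2 -> value=2 (bin 10); offset now 18 = byte 2 bit 2; 22 bits remain
Read 4: bits[18:25] width=7 -> value=106 (bin 1101010); offset now 25 = byte 3 bit 1; 15 bits remain
Read 5: bits[25:29] width=4 -> value=8 (bin 1000); offset now 29 = byte 3 bit 5; 11 bits remain

Answer: value=867 offset=11
value=8 offset=16
value=2 offset=18
value=106 offset=25
value=8 offset=29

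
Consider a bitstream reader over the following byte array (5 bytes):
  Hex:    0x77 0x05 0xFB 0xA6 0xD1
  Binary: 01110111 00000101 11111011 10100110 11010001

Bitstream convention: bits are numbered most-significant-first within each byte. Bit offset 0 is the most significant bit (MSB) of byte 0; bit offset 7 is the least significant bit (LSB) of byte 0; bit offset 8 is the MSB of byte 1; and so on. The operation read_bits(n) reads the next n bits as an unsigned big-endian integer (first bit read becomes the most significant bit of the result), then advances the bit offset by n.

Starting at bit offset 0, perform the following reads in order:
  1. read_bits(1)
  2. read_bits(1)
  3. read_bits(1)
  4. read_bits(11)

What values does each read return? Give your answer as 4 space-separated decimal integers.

Read 1: bits[0:1] width=1 -> value=0 (bin 0); offset now 1 = byte 0 bit 1; 39 bits remain
Read 2: bits[1:2] width=1 -> value=1 (bin 1); offset now 2 = byte 0 bit 2; 38 bits remain
Read 3: bits[2:3] width=1 -> value=1 (bin 1); offset now 3 = byte 0 bit 3; 37 bits remain
Read 4: bits[3:14] width=11 -> value=1473 (bin 10111000001); offset now 14 = byte 1 bit 6; 26 bits remain

Answer: 0 1 1 1473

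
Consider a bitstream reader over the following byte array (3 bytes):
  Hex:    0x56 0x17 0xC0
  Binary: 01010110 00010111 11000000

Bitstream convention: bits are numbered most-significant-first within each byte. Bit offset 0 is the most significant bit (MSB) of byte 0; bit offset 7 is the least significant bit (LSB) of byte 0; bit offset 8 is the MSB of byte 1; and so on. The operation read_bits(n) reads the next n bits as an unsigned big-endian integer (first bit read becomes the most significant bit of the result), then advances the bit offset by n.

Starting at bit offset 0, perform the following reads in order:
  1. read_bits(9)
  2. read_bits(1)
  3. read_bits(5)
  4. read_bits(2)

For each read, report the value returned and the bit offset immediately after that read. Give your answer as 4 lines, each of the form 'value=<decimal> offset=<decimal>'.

Answer: value=172 offset=9
value=0 offset=10
value=11 offset=15
value=3 offset=17

Derivation:
Read 1: bits[0:9] width=9 -> value=172 (bin 010101100); offset now 9 = byte 1 bit 1; 15 bits remain
Read 2: bits[9:10] width=1 -> value=0 (bin 0); offset now 10 = byte 1 bit 2; 14 bits remain
Read 3: bits[10:15] width=5 -> value=11 (bin 01011); offset now 15 = byte 1 bit 7; 9 bits remain
Read 4: bits[15:17] width=2 -> value=3 (bin 11); offset now 17 = byte 2 bit 1; 7 bits remain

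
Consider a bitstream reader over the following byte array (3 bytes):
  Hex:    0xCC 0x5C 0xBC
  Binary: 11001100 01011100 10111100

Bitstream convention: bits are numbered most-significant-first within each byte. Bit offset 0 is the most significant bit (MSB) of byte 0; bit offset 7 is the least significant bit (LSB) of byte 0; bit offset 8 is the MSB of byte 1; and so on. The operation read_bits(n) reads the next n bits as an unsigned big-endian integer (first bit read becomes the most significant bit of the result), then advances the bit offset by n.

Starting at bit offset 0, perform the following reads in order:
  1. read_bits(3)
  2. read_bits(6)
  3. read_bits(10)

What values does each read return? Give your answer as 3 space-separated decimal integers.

Answer: 6 24 741

Derivation:
Read 1: bits[0:3] width=3 -> value=6 (bin 110); offset now 3 = byte 0 bit 3; 21 bits remain
Read 2: bits[3:9] width=6 -> value=24 (bin 011000); offset now 9 = byte 1 bit 1; 15 bits remain
Read 3: bits[9:19] width=10 -> value=741 (bin 1011100101); offset now 19 = byte 2 bit 3; 5 bits remain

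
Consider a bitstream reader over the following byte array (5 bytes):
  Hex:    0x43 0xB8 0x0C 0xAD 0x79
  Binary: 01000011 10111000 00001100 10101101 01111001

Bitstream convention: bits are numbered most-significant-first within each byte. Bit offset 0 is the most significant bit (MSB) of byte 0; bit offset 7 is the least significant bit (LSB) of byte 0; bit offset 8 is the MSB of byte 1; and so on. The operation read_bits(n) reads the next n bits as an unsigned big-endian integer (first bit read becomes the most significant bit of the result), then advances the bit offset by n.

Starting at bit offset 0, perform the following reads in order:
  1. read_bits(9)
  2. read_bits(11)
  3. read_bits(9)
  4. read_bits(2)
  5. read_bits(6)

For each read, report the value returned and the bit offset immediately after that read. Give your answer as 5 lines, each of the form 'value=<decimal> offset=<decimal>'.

Read 1: bits[0:9] width=9 -> value=135 (bin 010000111); offset now 9 = byte 1 bit 1; 31 bits remain
Read 2: bits[9:20] width=11 -> value=896 (bin 01110000000); offset now 20 = byte 2 bit 4; 20 bits remain
Read 3: bits[20:29] width=9 -> value=405 (bin 110010101); offset now 29 = byte 3 bit 5; 11 bits remain
Read 4: bits[29:31] width=2 -> value=2 (bin 10); offset now 31 = byte 3 bit 7; 9 bits remain
Read 5: bits[31:37] width=6 -> value=47 (bin 101111); offset now 37 = byte 4 bit 5; 3 bits remain

Answer: value=135 offset=9
value=896 offset=20
value=405 offset=29
value=2 offset=31
value=47 offset=37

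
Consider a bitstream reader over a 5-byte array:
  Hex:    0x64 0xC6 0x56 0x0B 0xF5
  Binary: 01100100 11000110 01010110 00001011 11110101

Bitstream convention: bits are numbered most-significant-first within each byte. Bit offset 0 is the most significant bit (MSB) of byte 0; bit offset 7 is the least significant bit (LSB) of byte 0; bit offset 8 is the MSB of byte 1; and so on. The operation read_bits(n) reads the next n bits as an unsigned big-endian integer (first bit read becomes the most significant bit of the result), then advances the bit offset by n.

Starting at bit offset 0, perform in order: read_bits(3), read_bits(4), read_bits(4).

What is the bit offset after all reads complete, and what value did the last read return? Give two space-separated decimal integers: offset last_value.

Answer: 11 6

Derivation:
Read 1: bits[0:3] width=3 -> value=3 (bin 011); offset now 3 = byte 0 bit 3; 37 bits remain
Read 2: bits[3:7] width=4 -> value=2 (bin 0010); offset now 7 = byte 0 bit 7; 33 bits remain
Read 3: bits[7:11] width=4 -> value=6 (bin 0110); offset now 11 = byte 1 bit 3; 29 bits remain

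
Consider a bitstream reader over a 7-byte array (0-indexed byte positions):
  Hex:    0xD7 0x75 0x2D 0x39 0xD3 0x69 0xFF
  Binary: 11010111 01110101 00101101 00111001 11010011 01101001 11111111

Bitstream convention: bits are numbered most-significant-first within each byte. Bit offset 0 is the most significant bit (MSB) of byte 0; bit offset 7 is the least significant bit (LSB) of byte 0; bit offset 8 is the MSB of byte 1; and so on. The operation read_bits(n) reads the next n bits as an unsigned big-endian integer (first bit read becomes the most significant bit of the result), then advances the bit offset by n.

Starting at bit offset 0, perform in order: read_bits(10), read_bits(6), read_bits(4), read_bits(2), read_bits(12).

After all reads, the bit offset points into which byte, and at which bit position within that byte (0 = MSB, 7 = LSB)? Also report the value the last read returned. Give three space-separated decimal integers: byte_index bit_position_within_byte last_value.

Read 1: bits[0:10] width=10 -> value=861 (bin 1101011101); offset now 10 = byte 1 bit 2; 46 bits remain
Read 2: bits[10:16] width=6 -> value=53 (bin 110101); offset now 16 = byte 2 bit 0; 40 bits remain
Read 3: bits[16:20] width=4 -> value=2 (bin 0010); offset now 20 = byte 2 bit 4; 36 bits remain
Read 4: bits[20:22] width=2 -> value=3 (bin 11); offset now 22 = byte 2 bit 6; 34 bits remain
Read 5: bits[22:34] width=12 -> value=1255 (bin 010011100111); offset now 34 = byte 4 bit 2; 22 bits remain

Answer: 4 2 1255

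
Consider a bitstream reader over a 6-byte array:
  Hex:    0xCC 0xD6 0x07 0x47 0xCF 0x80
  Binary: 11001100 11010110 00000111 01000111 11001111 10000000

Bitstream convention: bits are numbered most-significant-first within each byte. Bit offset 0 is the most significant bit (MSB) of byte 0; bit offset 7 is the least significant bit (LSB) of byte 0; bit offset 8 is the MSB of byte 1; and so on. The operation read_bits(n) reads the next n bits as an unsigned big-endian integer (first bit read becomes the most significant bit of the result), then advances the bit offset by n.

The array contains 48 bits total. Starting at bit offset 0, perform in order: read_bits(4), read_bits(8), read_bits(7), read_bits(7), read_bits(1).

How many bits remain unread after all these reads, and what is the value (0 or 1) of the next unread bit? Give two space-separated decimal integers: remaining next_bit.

Answer: 21 0

Derivation:
Read 1: bits[0:4] width=4 -> value=12 (bin 1100); offset now 4 = byte 0 bit 4; 44 bits remain
Read 2: bits[4:12] width=8 -> value=205 (bin 11001101); offset now 12 = byte 1 bit 4; 36 bits remain
Read 3: bits[12:19] width=7 -> value=48 (bin 0110000); offset now 19 = byte 2 bit 3; 29 bits remain
Read 4: bits[19:26] width=7 -> value=29 (bin 0011101); offset now 26 = byte 3 bit 2; 22 bits remain
Read 5: bits[26:27] width=1 -> value=0 (bin 0); offset now 27 = byte 3 bit 3; 21 bits remain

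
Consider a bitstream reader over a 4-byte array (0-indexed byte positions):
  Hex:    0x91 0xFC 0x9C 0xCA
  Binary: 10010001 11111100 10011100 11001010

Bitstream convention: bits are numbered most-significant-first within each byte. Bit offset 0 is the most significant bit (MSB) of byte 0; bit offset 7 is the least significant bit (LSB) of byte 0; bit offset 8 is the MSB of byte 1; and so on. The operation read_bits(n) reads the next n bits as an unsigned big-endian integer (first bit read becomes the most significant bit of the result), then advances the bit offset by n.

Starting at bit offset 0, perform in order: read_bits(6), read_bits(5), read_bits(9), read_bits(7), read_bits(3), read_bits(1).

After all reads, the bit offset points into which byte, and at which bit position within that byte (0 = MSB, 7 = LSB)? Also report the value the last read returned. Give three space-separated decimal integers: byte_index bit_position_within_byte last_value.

Read 1: bits[0:6] width=6 -> value=36 (bin 100100); offset now 6 = byte 0 bit 6; 26 bits remain
Read 2: bits[6:11] width=5 -> value=15 (bin 01111); offset now 11 = byte 1 bit 3; 21 bits remain
Read 3: bits[11:20] width=9 -> value=457 (bin 111001001); offset now 20 = byte 2 bit 4; 12 bits remain
Read 4: bits[20:27] width=7 -> value=102 (bin 1100110); offset now 27 = byte 3 bit 3; 5 bits remain
Read 5: bits[27:30] width=3 -> value=2 (bin 010); offset now 30 = byte 3 bit 6; 2 bits remain
Read 6: bits[30:31] width=1 -> value=1 (bin 1); offset now 31 = byte 3 bit 7; 1 bits remain

Answer: 3 7 1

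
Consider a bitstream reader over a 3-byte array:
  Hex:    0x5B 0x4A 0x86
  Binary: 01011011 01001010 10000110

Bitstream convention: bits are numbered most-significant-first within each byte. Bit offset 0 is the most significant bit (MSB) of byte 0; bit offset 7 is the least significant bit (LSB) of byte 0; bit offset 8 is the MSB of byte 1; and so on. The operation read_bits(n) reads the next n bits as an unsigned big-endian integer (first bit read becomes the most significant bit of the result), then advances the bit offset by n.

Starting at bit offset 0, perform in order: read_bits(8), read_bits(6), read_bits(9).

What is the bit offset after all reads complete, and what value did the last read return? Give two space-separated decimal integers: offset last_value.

Read 1: bits[0:8] width=8 -> value=91 (bin 01011011); offset now 8 = byte 1 bit 0; 16 bits remain
Read 2: bits[8:14] width=6 -> value=18 (bin 010010); offset now 14 = byte 1 bit 6; 10 bits remain
Read 3: bits[14:23] width=9 -> value=323 (bin 101000011); offset now 23 = byte 2 bit 7; 1 bits remain

Answer: 23 323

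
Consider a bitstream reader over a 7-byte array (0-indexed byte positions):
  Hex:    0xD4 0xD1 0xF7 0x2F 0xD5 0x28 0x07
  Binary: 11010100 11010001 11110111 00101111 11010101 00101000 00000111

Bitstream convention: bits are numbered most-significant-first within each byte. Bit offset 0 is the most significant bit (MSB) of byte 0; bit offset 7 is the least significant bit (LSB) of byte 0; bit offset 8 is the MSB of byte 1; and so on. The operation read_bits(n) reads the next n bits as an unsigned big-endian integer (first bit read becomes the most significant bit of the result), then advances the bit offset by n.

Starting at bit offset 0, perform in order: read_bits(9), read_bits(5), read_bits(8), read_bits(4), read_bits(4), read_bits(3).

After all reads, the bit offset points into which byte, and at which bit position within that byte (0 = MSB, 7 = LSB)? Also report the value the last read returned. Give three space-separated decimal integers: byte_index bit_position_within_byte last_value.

Read 1: bits[0:9] width=9 -> value=425 (bin 110101001); offset now 9 = byte 1 bit 1; 47 bits remain
Read 2: bits[9:14] width=5 -> value=20 (bin 10100); offset now 14 = byte 1 bit 6; 42 bits remain
Read 3: bits[14:22] width=8 -> value=125 (bin 01111101); offset now 22 = byte 2 bit 6; 34 bits remain
Read 4: bits[22:26] width=4 -> value=12 (bin 1100); offset now 26 = byte 3 bit 2; 30 bits remain
Read 5: bits[26:30] width=4 -> value=11 (bin 1011); offset now 30 = byte 3 bit 6; 26 bits remain
Read 6: bits[30:33] width=3 -> value=7 (bin 111); offset now 33 = byte 4 bit 1; 23 bits remain

Answer: 4 1 7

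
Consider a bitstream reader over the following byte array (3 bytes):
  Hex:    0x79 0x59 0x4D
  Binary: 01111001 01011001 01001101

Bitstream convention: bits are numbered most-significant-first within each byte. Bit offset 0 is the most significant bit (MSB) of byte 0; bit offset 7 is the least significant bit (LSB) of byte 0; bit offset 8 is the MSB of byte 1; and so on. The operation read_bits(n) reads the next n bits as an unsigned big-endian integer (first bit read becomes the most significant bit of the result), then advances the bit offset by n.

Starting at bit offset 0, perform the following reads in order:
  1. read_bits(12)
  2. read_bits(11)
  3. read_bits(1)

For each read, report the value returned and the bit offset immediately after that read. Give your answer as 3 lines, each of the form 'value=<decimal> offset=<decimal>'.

Read 1: bits[0:12] width=12 -> value=1941 (bin 011110010101); offset now 12 = byte 1 bit 4; 12 bits remain
Read 2: bits[12:23] width=11 -> value=1190 (bin 10010100110); offset now 23 = byte 2 bit 7; 1 bits remain
Read 3: bits[23:24] width=1 -> value=1 (bin 1); offset now 24 = byte 3 bit 0; 0 bits remain

Answer: value=1941 offset=12
value=1190 offset=23
value=1 offset=24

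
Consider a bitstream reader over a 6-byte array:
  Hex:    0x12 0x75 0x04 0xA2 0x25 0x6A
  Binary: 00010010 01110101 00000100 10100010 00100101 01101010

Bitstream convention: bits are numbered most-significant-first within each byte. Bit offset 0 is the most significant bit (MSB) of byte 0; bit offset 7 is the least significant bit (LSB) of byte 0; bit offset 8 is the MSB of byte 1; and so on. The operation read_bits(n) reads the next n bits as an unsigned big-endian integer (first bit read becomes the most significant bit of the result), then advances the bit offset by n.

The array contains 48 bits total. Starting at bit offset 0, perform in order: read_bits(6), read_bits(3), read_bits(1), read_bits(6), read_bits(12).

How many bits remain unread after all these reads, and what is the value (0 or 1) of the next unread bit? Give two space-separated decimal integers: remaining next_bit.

Answer: 20 0

Derivation:
Read 1: bits[0:6] width=6 -> value=4 (bin 000100); offset now 6 = byte 0 bit 6; 42 bits remain
Read 2: bits[6:9] width=3 -> value=4 (bin 100); offset now 9 = byte 1 bit 1; 39 bits remain
Read 3: bits[9:10] width=1 -> value=1 (bin 1); offset now 10 = byte 1 bit 2; 38 bits remain
Read 4: bits[10:16] width=6 -> value=53 (bin 110101); offset now 16 = byte 2 bit 0; 32 bits remain
Read 5: bits[16:28] width=12 -> value=74 (bin 000001001010); offset now 28 = byte 3 bit 4; 20 bits remain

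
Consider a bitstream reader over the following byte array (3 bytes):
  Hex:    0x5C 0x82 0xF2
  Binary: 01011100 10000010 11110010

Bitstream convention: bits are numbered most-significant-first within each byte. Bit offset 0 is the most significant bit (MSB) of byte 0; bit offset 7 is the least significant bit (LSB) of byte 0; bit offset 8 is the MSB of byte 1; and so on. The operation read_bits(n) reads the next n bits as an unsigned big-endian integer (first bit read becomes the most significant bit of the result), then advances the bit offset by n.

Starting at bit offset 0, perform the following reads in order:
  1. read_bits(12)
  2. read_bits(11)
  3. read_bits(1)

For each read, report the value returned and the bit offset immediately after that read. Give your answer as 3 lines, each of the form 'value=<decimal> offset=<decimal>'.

Answer: value=1480 offset=12
value=377 offset=23
value=0 offset=24

Derivation:
Read 1: bits[0:12] width=12 -> value=1480 (bin 010111001000); offset now 12 = byte 1 bit 4; 12 bits remain
Read 2: bits[12:23] width=11 -> value=377 (bin 00101111001); offset now 23 = byte 2 bit 7; 1 bits remain
Read 3: bits[23:24] width=1 -> value=0 (bin 0); offset now 24 = byte 3 bit 0; 0 bits remain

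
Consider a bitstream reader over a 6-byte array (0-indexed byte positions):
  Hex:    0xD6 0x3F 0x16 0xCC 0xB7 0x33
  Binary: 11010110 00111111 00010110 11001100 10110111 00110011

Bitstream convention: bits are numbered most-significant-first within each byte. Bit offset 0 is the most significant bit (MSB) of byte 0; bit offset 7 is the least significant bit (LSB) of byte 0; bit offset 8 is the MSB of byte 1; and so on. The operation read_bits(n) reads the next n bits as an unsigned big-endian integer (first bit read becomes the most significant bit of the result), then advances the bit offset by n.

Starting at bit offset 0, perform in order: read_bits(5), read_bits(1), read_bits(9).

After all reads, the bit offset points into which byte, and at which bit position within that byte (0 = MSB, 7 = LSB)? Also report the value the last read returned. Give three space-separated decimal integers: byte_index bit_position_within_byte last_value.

Answer: 1 7 287

Derivation:
Read 1: bits[0:5] width=5 -> value=26 (bin 11010); offset now 5 = byte 0 bit 5; 43 bits remain
Read 2: bits[5:6] width=1 -> value=1 (bin 1); offset now 6 = byte 0 bit 6; 42 bits remain
Read 3: bits[6:15] width=9 -> value=287 (bin 100011111); offset now 15 = byte 1 bit 7; 33 bits remain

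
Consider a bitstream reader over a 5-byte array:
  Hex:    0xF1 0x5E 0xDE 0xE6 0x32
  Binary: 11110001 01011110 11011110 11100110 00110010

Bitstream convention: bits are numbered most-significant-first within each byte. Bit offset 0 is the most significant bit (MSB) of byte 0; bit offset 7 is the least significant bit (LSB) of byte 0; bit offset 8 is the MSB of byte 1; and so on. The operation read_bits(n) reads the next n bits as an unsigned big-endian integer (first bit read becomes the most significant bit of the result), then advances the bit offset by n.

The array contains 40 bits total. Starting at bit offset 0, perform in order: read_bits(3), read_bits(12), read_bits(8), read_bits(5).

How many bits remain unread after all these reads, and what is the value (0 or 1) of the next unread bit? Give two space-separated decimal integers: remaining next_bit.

Read 1: bits[0:3] width=3 -> value=7 (bin 111); offset now 3 = byte 0 bit 3; 37 bits remain
Read 2: bits[3:15] width=12 -> value=2223 (bin 100010101111); offset now 15 = byte 1 bit 7; 25 bits remain
Read 3: bits[15:23] width=8 -> value=111 (bin 01101111); offset now 23 = byte 2 bit 7; 17 bits remain
Read 4: bits[23:28] width=5 -> value=14 (bin 01110); offset now 28 = byte 3 bit 4; 12 bits remain

Answer: 12 0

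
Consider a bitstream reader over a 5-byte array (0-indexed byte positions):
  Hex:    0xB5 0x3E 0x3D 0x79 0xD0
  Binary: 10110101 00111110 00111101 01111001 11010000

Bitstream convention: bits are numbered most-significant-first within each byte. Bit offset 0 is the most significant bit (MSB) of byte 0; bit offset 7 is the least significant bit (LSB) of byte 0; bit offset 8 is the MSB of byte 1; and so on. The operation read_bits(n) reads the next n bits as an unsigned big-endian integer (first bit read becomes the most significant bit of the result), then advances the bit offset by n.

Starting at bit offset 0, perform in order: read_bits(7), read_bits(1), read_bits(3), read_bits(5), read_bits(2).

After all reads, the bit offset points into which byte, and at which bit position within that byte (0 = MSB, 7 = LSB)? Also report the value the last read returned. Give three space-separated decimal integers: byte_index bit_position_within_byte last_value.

Read 1: bits[0:7] width=7 -> value=90 (bin 1011010); offset now 7 = byte 0 bit 7; 33 bits remain
Read 2: bits[7:8] width=1 -> value=1 (bin 1); offset now 8 = byte 1 bit 0; 32 bits remain
Read 3: bits[8:11] width=3 -> value=1 (bin 001); offset now 11 = byte 1 bit 3; 29 bits remain
Read 4: bits[11:16] width=5 -> value=30 (bin 11110); offset now 16 = byte 2 bit 0; 24 bits remain
Read 5: bits[16:18] width=2 -> value=0 (bin 00); offset now 18 = byte 2 bit 2; 22 bits remain

Answer: 2 2 0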